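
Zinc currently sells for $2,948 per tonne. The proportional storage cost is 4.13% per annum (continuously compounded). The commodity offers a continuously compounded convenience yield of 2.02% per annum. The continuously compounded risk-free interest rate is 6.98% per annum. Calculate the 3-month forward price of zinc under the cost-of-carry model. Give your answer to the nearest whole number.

Net carry = r + u − y = 0.0698 + 0.0413 − 0.0202 = 0.0909
F = S·e^((r+u−y)T) = 2948 · e^(0.0909 × 3/12) = 2948 · e^0.022725
= 2948 × 1.022985 = $3,016 per tonne

$3,016 per tonne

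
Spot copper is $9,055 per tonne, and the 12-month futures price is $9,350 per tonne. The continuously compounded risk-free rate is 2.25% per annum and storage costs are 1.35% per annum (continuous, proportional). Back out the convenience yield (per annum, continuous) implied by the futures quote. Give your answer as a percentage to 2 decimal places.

F = S·e^((r+u−y)T) ⇒ (r+u−y) = ln(F/S)/T
ln(9350/9055) = 0.032059; /T ⇒ 0.032059
y = r + u − ln(F/S)/T = 0.0225 + 0.0135 − 0.032059 = 0.003941
y = 0.39%

0.39%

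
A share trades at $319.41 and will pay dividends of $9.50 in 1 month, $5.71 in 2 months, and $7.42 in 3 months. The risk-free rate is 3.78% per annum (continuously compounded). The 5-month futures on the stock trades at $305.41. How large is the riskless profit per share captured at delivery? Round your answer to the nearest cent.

PV(dividends) I = 9.50·e^(−0.0378·1/12) + 5.71·e^(−0.0378·2/12) + 7.42·e^(−0.0378·3/12) = 22.4945
Fair futures F* = (S − I)·e^(rT) = (319.41 − 22.4945)·e^0.015750 = 296.9155 × 1.015875 = 301.6290
Market $305.41 > fair 301.6290: forward overpriced → cash-and-carry (borrow at r, buy the stock and collect the dividends, short the forward).
Profit at T = |F_mkt − F*| = |305.41 − 301.6290| = $3.78 per share

$3.78 per share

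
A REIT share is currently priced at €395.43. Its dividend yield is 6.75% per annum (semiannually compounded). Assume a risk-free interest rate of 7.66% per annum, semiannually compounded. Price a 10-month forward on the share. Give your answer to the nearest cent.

€398.34

F = S · (1+r/2)^(2T) / (1+q/2)^(2T)
= 395.43 × 1.064645 / 1.056880 = 395.43 × 1.007347
F = €398.34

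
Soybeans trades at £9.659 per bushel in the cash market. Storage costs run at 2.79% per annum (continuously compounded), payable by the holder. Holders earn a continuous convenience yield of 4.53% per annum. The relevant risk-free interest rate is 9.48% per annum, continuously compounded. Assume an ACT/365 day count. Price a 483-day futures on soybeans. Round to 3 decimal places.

£10.701 per bushel

Net carry = r + u − y = 0.0948 + 0.0279 − 0.0453 = 0.0774
F = S·e^((r+u−y)T) = 9.659 · e^(0.0774 × 483/365) = 9.659 · e^0.102422
= 9.659 × 1.107851 = £10.701 per bushel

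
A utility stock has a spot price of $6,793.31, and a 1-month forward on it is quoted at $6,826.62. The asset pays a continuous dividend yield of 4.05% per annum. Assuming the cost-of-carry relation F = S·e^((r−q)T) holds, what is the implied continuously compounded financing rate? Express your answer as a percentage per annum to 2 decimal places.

From F = S·e^((r−q)T): (r − q) = ln(F/S)/T
ln(6826.62/6793.31) = ln(1.004903) = 0.004891
(r − q) = 0.004891 / (1/12) = 0.058692
r = ln(F/S)/T + q = 0.058692 + 0.0405 = 0.099192
r = 9.92%

9.92%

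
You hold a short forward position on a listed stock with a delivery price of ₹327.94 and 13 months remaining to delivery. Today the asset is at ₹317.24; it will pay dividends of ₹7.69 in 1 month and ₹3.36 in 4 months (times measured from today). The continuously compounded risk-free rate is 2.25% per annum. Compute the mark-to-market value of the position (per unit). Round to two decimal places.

₹13.81

PV(remaining dividends) I = 7.69·e^(−0.0225·1/12) + 3.36·e^(−0.0225·4/12) = 11.0105
Current forward F = (S − I)·e^(rT) = (317.24 − 11.0105)·e^(0.0225·13/12) = 306.2295 × 1.024674 = 313.7854
Value (long) = (F − K)·e^(−rT) = (313.7854 − 327.94) × 0.975920 = -13.8138
Short position value = −(long value) = ₹13.81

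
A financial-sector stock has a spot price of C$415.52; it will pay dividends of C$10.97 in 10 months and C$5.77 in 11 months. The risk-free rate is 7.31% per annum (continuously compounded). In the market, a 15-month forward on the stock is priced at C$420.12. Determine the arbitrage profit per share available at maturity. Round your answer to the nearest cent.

C$17.94 per share

PV(dividends) I = 10.97·e^(−0.0731·10/12) + 5.77·e^(−0.0731·11/12) = 15.7177
Fair forward F* = (S − I)·e^(rT) = (415.52 − 15.7177)·e^0.091375 = 399.8023 × 1.095680 = 438.0554
Market C$420.12 < fair 438.0554: forward underpriced → reverse cash-and-carry (short the stock, invest proceeds at r, pay the dividends, go long the forward).
Profit at T = |F_mkt − F*| = |420.12 − 438.0554| = C$17.94 per share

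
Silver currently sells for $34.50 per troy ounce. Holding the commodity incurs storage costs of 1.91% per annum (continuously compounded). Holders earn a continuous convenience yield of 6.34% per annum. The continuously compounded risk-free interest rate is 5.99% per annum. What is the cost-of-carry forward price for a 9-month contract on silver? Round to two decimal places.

Net carry = r + u − y = 0.0599 + 0.0191 − 0.0634 = 0.0156
F = S·e^((r+u−y)T) = 34.50 · e^(0.0156 × 9/12) = 34.50 · e^0.011700
= 34.50 × 1.011769 = $34.91 per troy ounce

$34.91 per troy ounce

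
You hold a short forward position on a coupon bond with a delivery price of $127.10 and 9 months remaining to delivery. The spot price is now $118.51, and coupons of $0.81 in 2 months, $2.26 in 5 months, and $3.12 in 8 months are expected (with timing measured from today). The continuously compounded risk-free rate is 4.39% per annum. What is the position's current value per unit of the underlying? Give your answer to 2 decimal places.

PV(remaining coupons) I = 0.81·e^(−0.0439·2/12) + 2.26·e^(−0.0439·5/12) + 3.12·e^(−0.0439·8/12) = 6.0531
Current forward F = (S − I)·e^(rT) = (118.51 − 6.0531)·e^(0.0439·9/12) = 112.4569 × 1.033473 = 116.2212
Value (long) = (F − K)·e^(−rT) = (116.2212 − 127.10) × 0.967611 = -10.5264
Short position value = −(long value) = $10.53

$10.53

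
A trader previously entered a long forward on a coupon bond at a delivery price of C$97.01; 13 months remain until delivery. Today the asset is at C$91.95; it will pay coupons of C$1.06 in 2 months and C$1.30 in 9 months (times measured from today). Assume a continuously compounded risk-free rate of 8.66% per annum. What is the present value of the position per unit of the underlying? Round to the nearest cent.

PV(remaining coupons) I = 1.06·e^(−0.0866·2/12) + 1.30·e^(−0.0866·9/12) = 2.2631
Current forward F = (S − I)·e^(rT) = (91.95 − 2.2631)·e^(0.0866·13/12) = 89.6869 × 1.098358 = 98.5083
Value (long) = (F − K)·e^(−rT) = (98.5083 − 97.01) × 0.910450 = 1.3641
Value = C$1.36

C$1.36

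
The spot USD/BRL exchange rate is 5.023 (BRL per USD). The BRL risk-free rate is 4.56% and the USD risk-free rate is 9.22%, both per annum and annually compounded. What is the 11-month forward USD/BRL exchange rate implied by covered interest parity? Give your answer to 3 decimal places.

4.826

By covered interest parity, F = S · (1+r_BRL)^T / (1+r_USD)^T
= 5.023 × 1.041722 / 1.084202 = 5.023 × 0.960819
F = 4.826 BRL per USD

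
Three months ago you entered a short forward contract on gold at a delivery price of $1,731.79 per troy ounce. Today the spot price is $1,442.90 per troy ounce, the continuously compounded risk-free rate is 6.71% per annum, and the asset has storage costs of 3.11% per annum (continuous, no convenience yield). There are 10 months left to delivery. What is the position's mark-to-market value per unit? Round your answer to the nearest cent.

Current fair forward for the remaining 10 months: F = S·e^((r + u)·T), (r + u) = 0.0671 + 0.0311 = 0.0982
F = 1442.90 · e^(0.0982 × 10/12) = 1442.90 × 1.08527492 = 1565.9432
Value of long forward = (F − K)·e^(−rT) = (1565.9432 − 1731.79) · e^(−0.0671·10/12)
= -165.8468 × 0.94561793 = -156.83
Short position value = −(long value) = $156.83

$156.83 per troy ounce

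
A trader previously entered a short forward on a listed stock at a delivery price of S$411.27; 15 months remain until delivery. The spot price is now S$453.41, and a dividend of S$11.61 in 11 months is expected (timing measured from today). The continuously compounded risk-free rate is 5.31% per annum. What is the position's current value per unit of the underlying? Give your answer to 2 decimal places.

-S$57.49

PV(remaining dividends) I = 11.61·e^(−0.0531·11/12) = 11.0584
Current forward F = (S − I)·e^(rT) = (453.41 − 11.0584)·e^(0.0531·15/12) = 442.3516 × 1.068627 = 472.7089
Value (long) = (F − K)·e^(−rT) = (472.7089 − 411.27) × 0.935780 = 57.4933
Short position value = −(long value) = -S$57.49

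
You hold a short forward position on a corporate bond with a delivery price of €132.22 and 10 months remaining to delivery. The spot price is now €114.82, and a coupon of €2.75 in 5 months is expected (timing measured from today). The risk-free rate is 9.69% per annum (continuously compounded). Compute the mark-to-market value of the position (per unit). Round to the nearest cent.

PV(remaining coupons) I = 2.75·e^(−0.0969·5/12) = 2.6412
Current forward F = (S − I)·e^(rT) = (114.82 − 2.6412)·e^(0.0969·10/12) = 112.1788 × 1.084100 = 121.6130
Value (long) = (F − K)·e^(−rT) = (121.6130 − 132.22) × 0.922424 = -9.7842
Short position value = −(long value) = €9.78

€9.78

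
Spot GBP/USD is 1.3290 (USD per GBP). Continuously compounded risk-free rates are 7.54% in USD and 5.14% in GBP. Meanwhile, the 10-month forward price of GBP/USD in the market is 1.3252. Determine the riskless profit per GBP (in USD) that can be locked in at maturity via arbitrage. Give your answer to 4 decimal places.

0.0306 per GBP (in USD)

Fair forward: F* = S·e^(carry·T), with carry = (r_USD − r_GBP) = 0.0754 − 0.0514 = 0.0240
F* = 1.3290 · e^(0.0240 × 10/12) = 1.3290 · e^0.020000 = 1.3290 × 1.020201 = 1.3558
Market 1.3252 < fair 1.3558: forward underpriced → reverse cash-and-carry (short spot, go long the forward).
At maturity, profit = |F_mkt − F*| = |1.3252 − 1.3558| = 0.0306 per GBP (in USD)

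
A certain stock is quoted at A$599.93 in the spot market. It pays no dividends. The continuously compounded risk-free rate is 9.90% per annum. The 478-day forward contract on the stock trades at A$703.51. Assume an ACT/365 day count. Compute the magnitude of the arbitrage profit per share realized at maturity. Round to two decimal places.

A$20.53 per share

Fair forward: F* = S·e^(carry·T), with carry = r = 0.0990
F* = 599.93 · e^(0.0990 × 478/365) = 599.93 · e^0.129649 = 599.93 × 1.138429 = A$682.9777
Market A$703.51 > fair A$682.9777: forward overpriced → cash-and-carry (buy spot, short the forward).
At maturity, profit = |F_mkt − F*| = |703.51 − 682.9777| = A$20.53 per share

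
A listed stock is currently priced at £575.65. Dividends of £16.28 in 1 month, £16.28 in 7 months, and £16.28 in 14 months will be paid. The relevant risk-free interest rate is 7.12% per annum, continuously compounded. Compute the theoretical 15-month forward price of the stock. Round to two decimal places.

PV(dividends) I = 16.28·e^(−0.0712·1/12) + 16.28·e^(−0.0712·7/12) + 16.28·e^(−0.0712·14/12)
I = 16.1837 + 15.6177 + 14.9823 = 46.7837
F = (S − I)·e^(rT) = (575.65 − 46.7837) · e^(0.0712·15/12)
= 528.8663 · e^0.089000 = 528.8663 × 1.093081 = £578.09

£578.09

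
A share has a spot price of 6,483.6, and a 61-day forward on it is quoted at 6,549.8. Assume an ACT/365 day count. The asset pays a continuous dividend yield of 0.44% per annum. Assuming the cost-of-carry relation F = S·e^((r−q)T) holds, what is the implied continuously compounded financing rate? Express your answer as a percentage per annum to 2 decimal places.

From F = S·e^((r−q)T): (r − q) = ln(F/S)/T
ln(6549.8/6483.6) = ln(1.010210) = 0.010158
(r − q) = 0.010158 / (61/365) = 0.060781
r = ln(F/S)/T + q = 0.060781 + 0.0044 = 0.065181
r = 6.52%

6.52%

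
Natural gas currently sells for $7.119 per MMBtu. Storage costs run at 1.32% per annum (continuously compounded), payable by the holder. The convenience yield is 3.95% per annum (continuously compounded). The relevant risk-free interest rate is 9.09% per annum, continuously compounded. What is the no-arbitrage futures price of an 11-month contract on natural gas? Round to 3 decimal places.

$7.553 per MMBtu

Net carry = r + u − y = 0.0909 + 0.0132 − 0.0395 = 0.0646
F = S·e^((r+u−y)T) = 7.119 · e^(0.0646 × 11/12) = 7.119 · e^0.059217
= 7.119 × 1.061005 = $7.553 per MMBtu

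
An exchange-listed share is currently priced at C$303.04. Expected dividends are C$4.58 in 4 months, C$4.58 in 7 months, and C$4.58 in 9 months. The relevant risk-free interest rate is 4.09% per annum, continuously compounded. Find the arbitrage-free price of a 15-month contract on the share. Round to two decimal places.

C$304.80

PV(dividends) I = 4.58·e^(−0.0409·4/12) + 4.58·e^(−0.0409·7/12) + 4.58·e^(−0.0409·9/12)
I = 4.5180 + 4.4720 + 4.4416 = 13.4316
F = (S − I)·e^(rT) = (303.04 − 13.4316) · e^(0.0409·15/12)
= 289.6084 · e^0.051125 = 289.6084 × 1.052454 = C$304.80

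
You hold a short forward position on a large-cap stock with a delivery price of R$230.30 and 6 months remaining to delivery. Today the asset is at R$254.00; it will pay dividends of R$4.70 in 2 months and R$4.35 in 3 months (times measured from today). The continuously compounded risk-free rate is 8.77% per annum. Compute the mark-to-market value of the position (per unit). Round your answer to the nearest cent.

-R$24.69

PV(remaining dividends) I = 4.70·e^(−0.0877·2/12) + 4.35·e^(−0.0877·3/12) = 8.8875
Current forward F = (S − I)·e^(rT) = (254.00 − 8.8875)·e^(0.0877·6/12) = 245.1125 × 1.044826 = 256.0999
Value (long) = (F − K)·e^(−rT) = (256.0999 − 230.30) × 0.957098 = 24.6930
Short position value = −(long value) = -R$24.69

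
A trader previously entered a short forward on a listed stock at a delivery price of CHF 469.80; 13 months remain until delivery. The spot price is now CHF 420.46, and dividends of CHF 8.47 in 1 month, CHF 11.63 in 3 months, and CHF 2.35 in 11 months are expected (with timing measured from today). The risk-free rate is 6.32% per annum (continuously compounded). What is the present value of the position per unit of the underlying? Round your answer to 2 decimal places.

PV(remaining dividends) I = 8.47·e^(−0.0632·1/12) + 11.63·e^(−0.0632·3/12) + 2.35·e^(−0.0632·11/12) = 22.0909
Current forward F = (S − I)·e^(rT) = (420.46 − 22.0909)·e^(0.0632·13/12) = 398.3691 × 1.070865 = 426.5995
Value (long) = (F − K)·e^(−rT) = (426.5995 − 469.80) × 0.933825 = -40.3417
Short position value = −(long value) = CHF 40.34

CHF 40.34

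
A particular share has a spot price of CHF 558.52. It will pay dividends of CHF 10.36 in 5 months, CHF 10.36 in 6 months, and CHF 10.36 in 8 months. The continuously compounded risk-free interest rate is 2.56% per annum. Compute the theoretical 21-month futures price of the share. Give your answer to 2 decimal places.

CHF 552.04

PV(dividends) I = 10.36·e^(−0.0256·5/12) + 10.36·e^(−0.0256·6/12) + 10.36·e^(−0.0256·8/12)
I = 10.2501 + 10.2282 + 10.1847 = 30.6630
F = (S − I)·e^(rT) = (558.52 − 30.6630) · e^(0.0256·21/12)
= 527.8570 · e^0.044800 = 527.8570 × 1.045819 = CHF 552.04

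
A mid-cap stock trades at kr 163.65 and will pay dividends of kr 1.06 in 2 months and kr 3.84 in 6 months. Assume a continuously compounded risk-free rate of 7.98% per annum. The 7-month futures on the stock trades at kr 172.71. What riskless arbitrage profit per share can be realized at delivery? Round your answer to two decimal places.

PV(dividends) I = 1.06·e^(−0.0798·2/12) + 3.84·e^(−0.0798·6/12) = 4.7358
Fair futures F* = (S − I)·e^(rT) = (163.65 − 4.7358)·e^0.046550 = 158.9142 × 1.047650 = 166.4865
Market kr 172.71 > fair 166.4865: forward overpriced → cash-and-carry (borrow at r, buy the stock and collect the dividends, short the forward).
Profit at T = |F_mkt − F*| = |172.71 − 166.4865| = kr 6.22 per share

kr 6.22 per share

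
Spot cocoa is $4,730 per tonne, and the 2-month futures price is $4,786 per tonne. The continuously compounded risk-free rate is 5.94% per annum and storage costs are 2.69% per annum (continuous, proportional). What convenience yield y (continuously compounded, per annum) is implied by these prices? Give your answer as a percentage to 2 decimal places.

1.57%

F = S·e^((r+u−y)T) ⇒ (r+u−y) = ln(F/S)/T
ln(4786/4730) = 0.011770; /T ⇒ 0.070620
y = r + u − ln(F/S)/T = 0.0594 + 0.0269 − 0.070620 = 0.015680
y = 1.57%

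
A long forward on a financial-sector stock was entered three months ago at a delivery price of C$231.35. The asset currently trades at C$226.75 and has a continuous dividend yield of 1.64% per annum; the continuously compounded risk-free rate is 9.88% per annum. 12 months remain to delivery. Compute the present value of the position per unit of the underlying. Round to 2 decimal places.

C$13.48

Current fair forward for the remaining 12 months: F = S·e^((r − q)·T), (r − q) = 0.0988 − 0.0164 = 0.0824
F = 226.75 · e^(0.0824 × 12/12) = 226.75 × 1.085890 = 246.2256
Value of long forward = (F − K)·e^(−rT) = (246.2256 − 231.35) · e^(−0.0988·12/12)
= 14.8756 × 0.905924 = 13.48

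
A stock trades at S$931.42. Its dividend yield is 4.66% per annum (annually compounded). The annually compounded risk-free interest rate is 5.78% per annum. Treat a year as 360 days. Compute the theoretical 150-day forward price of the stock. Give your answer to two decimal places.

S$935.56

F = S · (1+r)^T / (1+q)^T
= 931.42 × 1.023689 / 1.019159 = 931.42 × 1.004445
F = S$935.56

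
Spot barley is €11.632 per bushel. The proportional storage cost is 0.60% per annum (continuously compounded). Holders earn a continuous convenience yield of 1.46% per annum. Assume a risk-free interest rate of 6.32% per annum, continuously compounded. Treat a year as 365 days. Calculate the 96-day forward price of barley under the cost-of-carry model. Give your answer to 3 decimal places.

€11.800 per bushel

Net carry = r + u − y = 0.0632 + 0.0060 − 0.0146 = 0.0546
F = S·e^((r+u−y)T) = 11.632 · e^(0.0546 × 96/365) = 11.632 · e^0.014361
= 11.632 × 1.014465 = €11.800 per bushel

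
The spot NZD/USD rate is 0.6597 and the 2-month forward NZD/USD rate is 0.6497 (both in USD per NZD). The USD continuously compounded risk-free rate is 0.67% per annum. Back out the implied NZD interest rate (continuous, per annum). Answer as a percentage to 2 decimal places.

9.83%

F = S·e^((r_USD − r_NZD)T) ⇒ r_NZD = r_USD − ln(F/S)/T
ln(0.6497/0.6597) = -0.015274; /(2/12) = -0.091644
r_NZD = 0.0067 + 0.091644 = 0.098344
r_NZD = 9.83%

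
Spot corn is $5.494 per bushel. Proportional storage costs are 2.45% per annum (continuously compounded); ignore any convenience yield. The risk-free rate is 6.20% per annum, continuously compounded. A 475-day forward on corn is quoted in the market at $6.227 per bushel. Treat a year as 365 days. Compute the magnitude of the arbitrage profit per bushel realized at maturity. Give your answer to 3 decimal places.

$0.078 per bushel

Fair forward: F* = S·e^(carry·T), with carry = (r + u) = 0.0620 + 0.0245 = 0.0865
F* = 5.494 · e^(0.0865 × 475/365) = 5.494 · e^0.112568 = 5.494 × 1.119148 = $6.1486
Market $6.227 > fair $6.1486: forward overpriced → cash-and-carry (buy spot, short the forward).
At maturity, profit = |F_mkt − F*| = |6.227 − 6.1486| = $0.078 per bushel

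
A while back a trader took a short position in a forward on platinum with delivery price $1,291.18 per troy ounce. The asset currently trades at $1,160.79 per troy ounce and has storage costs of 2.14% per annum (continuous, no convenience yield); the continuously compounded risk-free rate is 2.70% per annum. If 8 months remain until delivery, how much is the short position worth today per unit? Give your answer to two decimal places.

Current fair forward for the remaining 8 months: F = S·e^((r + u)·T), (r + u) = 0.0270 + 0.0214 = 0.0484
F = 1160.79 · e^(0.0484 × 8/12) = 1160.79 × 1.03279288 = 1198.8556
Value of long forward = (F − K)·e^(−rT) = (1198.8556 − 1291.18) · e^(−0.0270·8/12)
= -92.3244 × 0.98216103 = -90.68
Short position value = −(long value) = $90.68

$90.68 per troy ounce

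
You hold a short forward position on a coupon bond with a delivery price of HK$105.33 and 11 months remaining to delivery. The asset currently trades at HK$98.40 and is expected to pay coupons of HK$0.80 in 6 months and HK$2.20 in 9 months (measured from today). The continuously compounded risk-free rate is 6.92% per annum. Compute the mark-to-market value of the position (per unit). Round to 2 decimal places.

HK$3.32

PV(remaining coupons) I = 0.80·e^(−0.0692·6/12) + 2.20·e^(−0.0692·9/12) = 2.8615
Current forward F = (S − I)·e^(rT) = (98.40 − 2.8615)·e^(0.0692·11/12) = 95.5385 × 1.065488 = 101.7951
Value (long) = (F − K)·e^(−rT) = (101.7951 − 105.33) × 0.938537 = -3.3176
Short position value = −(long value) = HK$3.32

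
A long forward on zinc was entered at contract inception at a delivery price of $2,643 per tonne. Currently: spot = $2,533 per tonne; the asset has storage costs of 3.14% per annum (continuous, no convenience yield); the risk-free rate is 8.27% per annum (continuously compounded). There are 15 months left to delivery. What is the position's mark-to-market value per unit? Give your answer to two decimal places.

$250.97 per tonne

Current fair forward for the remaining 15 months: F = S·e^((r + u)·T), (r + u) = 0.0827 + 0.0314 = 0.1141
F = 2533 · e^(0.1141 × 15/12) = 2533 × 1.15329723 = 2921.3019
Value of long forward = (F − K)·e^(−rT) = (2921.3019 − 2643) · e^(−0.0827·15/12)
= 278.3019 × 0.90178874 = 250.97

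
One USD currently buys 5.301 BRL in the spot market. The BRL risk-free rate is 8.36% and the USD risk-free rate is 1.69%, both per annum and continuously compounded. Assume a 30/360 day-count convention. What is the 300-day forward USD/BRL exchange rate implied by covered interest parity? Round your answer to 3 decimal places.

5.604

F = S·e^((r_BRL − r_USD)T) = 5.301 · e^((0.0836 − 0.0169) × 300/360)
= 5.301 · e^0.055583 = 5.301 × 1.057157
F = 5.604 BRL per USD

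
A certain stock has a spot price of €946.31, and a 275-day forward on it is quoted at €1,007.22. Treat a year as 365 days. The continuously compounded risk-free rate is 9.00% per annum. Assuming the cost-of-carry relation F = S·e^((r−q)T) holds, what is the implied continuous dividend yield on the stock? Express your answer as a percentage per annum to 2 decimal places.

0.72%

From F = S·e^((r−q)T): (r − q) = ln(F/S)/T
ln(1007.22/946.31) = ln(1.064366) = 0.062379
(r − q) = 0.062379 / (275/365) = 0.082794
q = r − ln(F/S)/T = 0.0900 − 0.082794 = 0.007206
q = 0.72%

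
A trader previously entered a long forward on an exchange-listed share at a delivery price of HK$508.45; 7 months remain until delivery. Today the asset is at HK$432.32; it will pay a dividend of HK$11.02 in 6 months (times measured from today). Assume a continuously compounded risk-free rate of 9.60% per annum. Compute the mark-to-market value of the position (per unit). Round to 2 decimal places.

PV(remaining dividends) I = 11.02·e^(−0.0960·6/12) = 10.5035
Current forward F = (S − I)·e^(rT) = (432.32 − 10.5035)·e^(0.0960·7/12) = 421.8165 × 1.057598 = 446.1123
Value (long) = (F − K)·e^(−rT) = (446.1123 − 508.45) × 0.945539 = -58.9427
Value = -HK$58.94

-HK$58.94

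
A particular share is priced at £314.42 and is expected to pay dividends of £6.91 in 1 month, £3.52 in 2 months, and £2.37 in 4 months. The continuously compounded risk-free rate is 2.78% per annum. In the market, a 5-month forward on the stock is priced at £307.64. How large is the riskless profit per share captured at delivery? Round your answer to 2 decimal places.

PV(dividends) I = 6.91·e^(−0.0278·1/12) + 3.52·e^(−0.0278·2/12) + 2.37·e^(−0.0278·4/12) = 12.7459
Fair forward F* = (S − I)·e^(rT) = (314.42 − 12.7459)·e^0.011583 = 301.6741 × 1.011650 = 305.1886
Market £307.64 > fair 305.1886: forward overpriced → cash-and-carry (borrow at r, buy the stock and collect the dividends, short the forward).
Profit at T = |F_mkt − F*| = |307.64 − 305.1886| = £2.45 per share

£2.45 per share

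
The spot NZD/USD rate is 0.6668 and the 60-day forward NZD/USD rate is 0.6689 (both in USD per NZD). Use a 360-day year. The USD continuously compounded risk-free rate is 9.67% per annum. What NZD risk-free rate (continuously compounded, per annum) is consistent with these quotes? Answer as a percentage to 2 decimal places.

F = S·e^((r_USD − r_NZD)T) ⇒ r_NZD = r_USD − ln(F/S)/T
ln(0.6689/0.6668) = 0.003144; /(60/360) = 0.018864
r_NZD = 0.0967 − 0.018864 = 0.077836
r_NZD = 7.78%

7.78%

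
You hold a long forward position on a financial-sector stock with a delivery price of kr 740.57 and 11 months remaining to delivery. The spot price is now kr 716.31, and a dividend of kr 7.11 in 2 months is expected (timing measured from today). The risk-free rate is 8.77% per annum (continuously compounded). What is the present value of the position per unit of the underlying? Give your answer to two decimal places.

kr 25.94

PV(remaining dividends) I = 7.11·e^(−0.0877·2/12) = 7.0068
Current forward F = (S − I)·e^(rT) = (716.31 − 7.0068)·e^(0.0877·11/12) = 709.3032 × 1.083711 = 768.6797
Value (long) = (F − K)·e^(−rT) = (768.6797 − 740.57) × 0.922755 = 25.9384
Value = kr 25.94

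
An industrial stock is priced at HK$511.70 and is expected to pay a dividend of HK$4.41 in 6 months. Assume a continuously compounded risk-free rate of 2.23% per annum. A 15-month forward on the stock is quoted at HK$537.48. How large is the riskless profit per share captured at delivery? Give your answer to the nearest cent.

PV(dividends) I = 4.41·e^(−0.0223·6/12) = 4.3611
Fair forward F* = (S − I)·e^(rT) = (511.70 − 4.3611)·e^0.027875 = 507.3389 × 1.028267 = 521.6798
Market HK$537.48 > fair 521.6798: forward overpriced → cash-and-carry (borrow at r, buy the stock and collect the dividends, short the forward).
Profit at T = |F_mkt − F*| = |537.48 − 521.6798| = HK$15.80 per share

HK$15.80 per share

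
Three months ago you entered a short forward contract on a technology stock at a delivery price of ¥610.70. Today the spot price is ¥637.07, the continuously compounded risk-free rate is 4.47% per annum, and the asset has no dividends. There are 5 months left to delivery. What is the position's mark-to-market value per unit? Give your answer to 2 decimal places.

-¥37.64

Current fair forward for the remaining 5 months: F = S·e^(r·T), r = 0.0447
F = 637.07 · e^(0.0447 × 5/12) = 637.07 × 1.018800 = 649.0469
Value of long forward = (F − K)·e^(−rT) = (649.0469 − 610.70) · e^(−0.0447·5/12)
= 38.3469 × 0.981547 = 37.64
Short position value = −(long value) = -¥37.64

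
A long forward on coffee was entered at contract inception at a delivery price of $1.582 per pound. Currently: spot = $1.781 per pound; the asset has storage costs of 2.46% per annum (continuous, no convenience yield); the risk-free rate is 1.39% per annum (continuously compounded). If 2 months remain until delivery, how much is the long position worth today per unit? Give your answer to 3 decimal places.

$0.210 per pound

Current fair forward for the remaining 2 months: F = S·e^((r + u)·T), (r + u) = 0.0139 + 0.0246 = 0.0385
F = 1.781 · e^(0.0385 × 2/12) = 1.781 × 1.006437 = 1.7925
Value of long forward = (F − K)·e^(−rT) = (1.7925 − 1.582) · e^(−0.0139·2/12)
= 0.2105 × 0.997686 = 0.210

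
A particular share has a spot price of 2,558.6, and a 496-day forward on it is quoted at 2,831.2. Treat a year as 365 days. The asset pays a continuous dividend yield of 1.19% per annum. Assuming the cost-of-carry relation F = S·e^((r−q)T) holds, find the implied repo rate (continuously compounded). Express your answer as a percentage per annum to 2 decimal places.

From F = S·e^((r−q)T): (r − q) = ln(F/S)/T
ln(2831.2/2558.6) = ln(1.106543) = 0.101241
(r − q) = 0.101241 / (496/365) = 0.074502
r = ln(F/S)/T + q = 0.074502 + 0.0119 = 0.086402
r = 8.64%

8.64%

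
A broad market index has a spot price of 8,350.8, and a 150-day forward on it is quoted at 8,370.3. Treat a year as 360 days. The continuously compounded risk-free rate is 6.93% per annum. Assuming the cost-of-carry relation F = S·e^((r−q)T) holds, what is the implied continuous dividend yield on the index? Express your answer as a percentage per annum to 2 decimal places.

From F = S·e^((r−q)T): (r − q) = ln(F/S)/T
ln(8370.3/8350.8) = ln(1.002335) = 0.002332
(r − q) = 0.002332 / (150/360) = 0.005597
q = r − ln(F/S)/T = 0.0693 − 0.005597 = 0.063703
q = 6.37%

6.37%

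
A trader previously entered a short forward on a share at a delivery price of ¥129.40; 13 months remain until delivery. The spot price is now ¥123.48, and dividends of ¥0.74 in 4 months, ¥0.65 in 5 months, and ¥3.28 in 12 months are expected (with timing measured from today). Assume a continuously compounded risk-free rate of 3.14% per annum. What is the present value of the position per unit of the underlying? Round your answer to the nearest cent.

¥6.14

PV(remaining dividends) I = 0.74·e^(−0.0314·4/12) + 0.65·e^(−0.0314·5/12) + 3.28·e^(−0.0314·12/12) = 4.5525
Current forward F = (S − I)·e^(rT) = (123.48 − 4.5525)·e^(0.0314·13/12) = 118.9275 × 1.034602 = 123.0426
Value (long) = (F − K)·e^(−rT) = (123.0426 − 129.40) × 0.966555 = -6.1448
Short position value = −(long value) = ¥6.14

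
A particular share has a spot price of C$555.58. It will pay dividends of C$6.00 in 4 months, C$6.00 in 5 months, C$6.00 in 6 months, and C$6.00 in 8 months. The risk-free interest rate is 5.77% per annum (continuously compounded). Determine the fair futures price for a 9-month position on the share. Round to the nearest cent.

C$555.77

PV(dividends) I = 6.00·e^(−0.0577·4/12) + 6.00·e^(−0.0577·5/12) + 6.00·e^(−0.0577·6/12) + 6.00·e^(−0.0577·8/12)
I = 5.8857 + 5.8575 + 5.8294 + 5.7736 = 23.3462
F = (S − I)·e^(rT) = (555.58 − 23.3462) · e^(0.0577·9/12)
= 532.2338 · e^0.043275 = 532.2338 × 1.044225 = C$555.77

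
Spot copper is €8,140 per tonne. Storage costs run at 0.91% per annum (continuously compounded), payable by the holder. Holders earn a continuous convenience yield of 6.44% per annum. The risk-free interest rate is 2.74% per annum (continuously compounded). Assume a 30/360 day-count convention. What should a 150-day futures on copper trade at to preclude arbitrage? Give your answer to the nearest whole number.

€8,046 per tonne

Net carry = r + u − y = 0.0274 + 0.0091 − 0.0644 = -0.0279
F = S·e^((r+u−y)T) = 8140 · e^(-0.0279 × 150/360) = 8140 · e^-0.011625
= 8140 × 0.988442 = €8,046 per tonne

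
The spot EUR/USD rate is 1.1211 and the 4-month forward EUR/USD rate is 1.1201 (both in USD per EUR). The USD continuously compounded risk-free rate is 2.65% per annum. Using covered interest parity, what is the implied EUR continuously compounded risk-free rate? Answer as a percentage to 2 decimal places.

F = S·e^((r_USD − r_EUR)T) ⇒ r_EUR = r_USD − ln(F/S)/T
ln(1.1201/1.1211) = -0.000892; /(4/12) = -0.002676
r_EUR = 0.0265 + 0.002676 = 0.029176
r_EUR = 2.92%

2.92%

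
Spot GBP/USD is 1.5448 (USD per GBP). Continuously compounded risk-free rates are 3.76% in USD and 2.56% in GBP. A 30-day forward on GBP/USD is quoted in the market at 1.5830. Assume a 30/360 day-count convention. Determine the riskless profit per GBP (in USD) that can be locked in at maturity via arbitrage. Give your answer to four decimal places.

0.0367 per GBP (in USD)

Fair forward: F* = S·e^(carry·T), with carry = (r_USD − r_GBP) = 0.0376 − 0.0256 = 0.0120
F* = 1.5448 · e^(0.0120 × 30/360) = 1.5448 · e^0.001000 = 1.5448 × 1.001001 = 1.5463
Market 1.5830 > fair 1.5463: forward overpriced → cash-and-carry (buy spot, short the forward).
At maturity, profit = |F_mkt − F*| = |1.5830 − 1.5463| = 0.0367 per GBP (in USD)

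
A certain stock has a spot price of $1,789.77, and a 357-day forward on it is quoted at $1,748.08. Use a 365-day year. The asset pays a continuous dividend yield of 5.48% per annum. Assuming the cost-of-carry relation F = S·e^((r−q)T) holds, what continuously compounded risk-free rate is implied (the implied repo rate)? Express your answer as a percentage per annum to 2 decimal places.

3.07%

From F = S·e^((r−q)T): (r − q) = ln(F/S)/T
ln(1748.08/1789.77) = ln(0.976707) = -0.023569
(r − q) = -0.023569 / (357/365) = -0.024097
r = ln(F/S)/T + q = -0.024097 + 0.0548 = 0.030703
r = 3.07%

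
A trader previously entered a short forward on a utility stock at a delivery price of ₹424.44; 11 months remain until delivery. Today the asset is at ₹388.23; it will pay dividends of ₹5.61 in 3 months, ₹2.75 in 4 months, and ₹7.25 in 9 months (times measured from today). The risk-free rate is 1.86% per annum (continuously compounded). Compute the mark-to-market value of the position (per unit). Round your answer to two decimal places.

PV(remaining dividends) I = 5.61·e^(−0.0186·3/12) + 2.75·e^(−0.0186·4/12) + 7.25·e^(−0.0186·9/12) = 15.4665
Current forward F = (S − I)·e^(rT) = (388.23 − 15.4665)·e^(0.0186·11/12) = 372.7635 × 1.017196 = 379.1735
Value (long) = (F − K)·e^(−rT) = (379.1735 − 424.44) × 0.983095 = -44.5013
Short position value = −(long value) = ₹44.50

₹44.50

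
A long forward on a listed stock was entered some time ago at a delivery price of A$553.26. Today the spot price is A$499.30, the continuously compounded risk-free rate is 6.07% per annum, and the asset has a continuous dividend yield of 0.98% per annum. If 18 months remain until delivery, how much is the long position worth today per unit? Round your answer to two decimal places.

-A$13.10

Current fair forward for the remaining 18 months: F = S·e^((r − q)·T), (r − q) = 0.0607 − 0.0098 = 0.0509
F = 499.30 · e^(0.0509 × 18/12) = 499.30 × 1.079340 = 538.9145
Value of long forward = (F − K)·e^(−rT) = (538.9145 − 553.26) · e^(−0.0607·18/12)
= -14.3455 × 0.912972 = -13.10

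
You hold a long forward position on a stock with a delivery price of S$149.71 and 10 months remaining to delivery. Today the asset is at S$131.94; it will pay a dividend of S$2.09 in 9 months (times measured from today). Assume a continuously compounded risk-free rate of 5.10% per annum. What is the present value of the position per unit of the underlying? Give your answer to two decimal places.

PV(remaining dividends) I = 2.09·e^(−0.0510·9/12) = 2.0116
Current forward F = (S − I)·e^(rT) = (131.94 − 2.0116)·e^(0.0510·10/12) = 129.9284 × 1.043416 = 135.5694
Value (long) = (F − K)·e^(−rT) = (135.5694 − 149.71) × 0.958390 = -13.5522
Value = -S$13.55

-S$13.55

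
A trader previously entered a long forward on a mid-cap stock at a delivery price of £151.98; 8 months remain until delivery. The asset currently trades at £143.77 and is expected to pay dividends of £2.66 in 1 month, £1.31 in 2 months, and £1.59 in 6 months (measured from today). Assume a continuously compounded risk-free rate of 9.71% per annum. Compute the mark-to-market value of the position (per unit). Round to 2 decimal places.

-£4.13

PV(remaining dividends) I = 2.66·e^(−0.0971·1/12) + 1.31·e^(−0.0971·2/12) + 1.59·e^(−0.0971·6/12) = 5.4422
Current forward F = (S − I)·e^(rT) = (143.77 − 5.4422)·e^(0.0971·8/12) = 138.3278 × 1.066874 = 147.5783
Value (long) = (F − K)·e^(−rT) = (147.5783 − 151.98) × 0.937317 = -4.1258
Value = -£4.13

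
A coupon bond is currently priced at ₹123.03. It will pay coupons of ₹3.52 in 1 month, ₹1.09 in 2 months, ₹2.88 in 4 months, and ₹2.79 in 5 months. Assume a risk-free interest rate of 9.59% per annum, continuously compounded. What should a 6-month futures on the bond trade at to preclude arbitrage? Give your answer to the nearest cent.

₹118.55

PV(coupons) I = 3.52·e^(−0.0959·1/12) + 1.09·e^(−0.0959·2/12) + 2.88·e^(−0.0959·4/12) + 2.79·e^(−0.0959·5/12)
I = 3.4920 + 1.0727 + 2.7894 + 2.6807 = 10.0348
F = (S − I)·e^(rT) = (123.03 − 10.0348) · e^(0.0959·6/12)
= 112.9952 · e^0.047950 = 112.9952 × 1.049118 = ₹118.55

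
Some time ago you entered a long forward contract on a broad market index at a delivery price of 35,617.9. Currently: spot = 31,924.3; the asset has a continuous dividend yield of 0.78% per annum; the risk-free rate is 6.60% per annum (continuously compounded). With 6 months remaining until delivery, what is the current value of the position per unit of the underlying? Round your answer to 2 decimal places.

Current fair forward for the remaining 6 months: F = S·e^((r − q)·T), (r − q) = 0.0660 − 0.0078 = 0.0582
F = 31924.3 · e^(0.0582 × 6/12) = 31924.3 × 1.02952754 = 32866.9460
Value of long forward = (F − K)·e^(−rT) = (32866.9460 − 35617.9) · e^(−0.0660·6/12)
= -2750.9540 × 0.96753856 = -2661.65

-2661.65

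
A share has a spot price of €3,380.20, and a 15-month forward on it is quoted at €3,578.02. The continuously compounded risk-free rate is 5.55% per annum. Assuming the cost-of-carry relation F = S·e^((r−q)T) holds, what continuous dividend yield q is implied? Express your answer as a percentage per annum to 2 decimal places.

1.00%

From F = S·e^((r−q)T): (r − q) = ln(F/S)/T
ln(3578.02/3380.20) = ln(1.058523) = 0.056875
(r − q) = 0.056875 / (15/12) = 0.045500
q = r − ln(F/S)/T = 0.0555 − 0.045500 = 0.010000
q = 1.00%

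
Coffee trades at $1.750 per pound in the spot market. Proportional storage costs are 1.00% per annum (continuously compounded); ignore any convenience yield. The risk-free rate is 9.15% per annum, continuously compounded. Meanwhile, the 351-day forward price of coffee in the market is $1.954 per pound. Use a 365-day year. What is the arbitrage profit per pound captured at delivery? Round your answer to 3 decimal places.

$0.025 per pound

Fair forward: F* = S·e^(carry·T), with carry = (r + u) = 0.0915 + 0.0100 = 0.1015
F* = 1.750 · e^(0.1015 × 351/365) = 1.750 · e^0.097607 = 1.750 × 1.102529 = $1.9294
Market $1.954 > fair $1.9294: forward overpriced → cash-and-carry (buy spot, short the forward).
At maturity, profit = |F_mkt − F*| = |1.954 − 1.9294| = $0.025 per pound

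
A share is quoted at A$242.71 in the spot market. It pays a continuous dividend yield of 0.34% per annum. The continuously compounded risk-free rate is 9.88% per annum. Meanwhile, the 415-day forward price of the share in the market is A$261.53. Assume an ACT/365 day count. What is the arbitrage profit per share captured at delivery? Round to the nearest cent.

A$8.99 per share

Fair forward: F* = S·e^(carry·T), with carry = (r − q) = 0.0988 − 0.0034 = 0.0954
F* = 242.71 · e^(0.0954 × 415/365) = 242.71 · e^0.108468 = 242.71 × 1.114569 = A$270.5170
Market A$261.53 < fair A$270.5170: forward underpriced → reverse cash-and-carry (short spot, go long the forward).
At maturity, profit = |F_mkt − F*| = |261.53 − 270.5170| = A$8.99 per share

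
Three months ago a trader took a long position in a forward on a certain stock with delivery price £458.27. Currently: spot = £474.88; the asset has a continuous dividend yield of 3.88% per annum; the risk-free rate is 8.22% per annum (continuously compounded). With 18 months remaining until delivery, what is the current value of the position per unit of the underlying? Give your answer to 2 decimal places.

£42.92

Current fair forward for the remaining 18 months: F = S·e^((r − q)·T), (r − q) = 0.0822 − 0.0388 = 0.0434
F = 474.88 · e^(0.0434 × 18/12) = 474.88 × 1.067266 = 506.8233
Value of long forward = (F − K)·e^(−rT) = (506.8233 − 458.27) · e^(−0.0822·18/12)
= 48.5533 × 0.883998 = 42.92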